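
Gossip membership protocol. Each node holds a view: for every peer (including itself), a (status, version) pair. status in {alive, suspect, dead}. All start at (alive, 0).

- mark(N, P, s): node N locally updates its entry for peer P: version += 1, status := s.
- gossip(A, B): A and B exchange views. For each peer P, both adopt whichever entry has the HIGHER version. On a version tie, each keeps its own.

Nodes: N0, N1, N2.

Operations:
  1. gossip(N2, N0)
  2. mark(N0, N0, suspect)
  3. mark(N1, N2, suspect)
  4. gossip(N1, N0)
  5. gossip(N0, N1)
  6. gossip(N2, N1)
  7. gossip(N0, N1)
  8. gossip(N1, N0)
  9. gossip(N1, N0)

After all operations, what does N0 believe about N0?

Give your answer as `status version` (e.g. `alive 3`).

Answer: suspect 1

Derivation:
Op 1: gossip N2<->N0 -> N2.N0=(alive,v0) N2.N1=(alive,v0) N2.N2=(alive,v0) | N0.N0=(alive,v0) N0.N1=(alive,v0) N0.N2=(alive,v0)
Op 2: N0 marks N0=suspect -> (suspect,v1)
Op 3: N1 marks N2=suspect -> (suspect,v1)
Op 4: gossip N1<->N0 -> N1.N0=(suspect,v1) N1.N1=(alive,v0) N1.N2=(suspect,v1) | N0.N0=(suspect,v1) N0.N1=(alive,v0) N0.N2=(suspect,v1)
Op 5: gossip N0<->N1 -> N0.N0=(suspect,v1) N0.N1=(alive,v0) N0.N2=(suspect,v1) | N1.N0=(suspect,v1) N1.N1=(alive,v0) N1.N2=(suspect,v1)
Op 6: gossip N2<->N1 -> N2.N0=(suspect,v1) N2.N1=(alive,v0) N2.N2=(suspect,v1) | N1.N0=(suspect,v1) N1.N1=(alive,v0) N1.N2=(suspect,v1)
Op 7: gossip N0<->N1 -> N0.N0=(suspect,v1) N0.N1=(alive,v0) N0.N2=(suspect,v1) | N1.N0=(suspect,v1) N1.N1=(alive,v0) N1.N2=(suspect,v1)
Op 8: gossip N1<->N0 -> N1.N0=(suspect,v1) N1.N1=(alive,v0) N1.N2=(suspect,v1) | N0.N0=(suspect,v1) N0.N1=(alive,v0) N0.N2=(suspect,v1)
Op 9: gossip N1<->N0 -> N1.N0=(suspect,v1) N1.N1=(alive,v0) N1.N2=(suspect,v1) | N0.N0=(suspect,v1) N0.N1=(alive,v0) N0.N2=(suspect,v1)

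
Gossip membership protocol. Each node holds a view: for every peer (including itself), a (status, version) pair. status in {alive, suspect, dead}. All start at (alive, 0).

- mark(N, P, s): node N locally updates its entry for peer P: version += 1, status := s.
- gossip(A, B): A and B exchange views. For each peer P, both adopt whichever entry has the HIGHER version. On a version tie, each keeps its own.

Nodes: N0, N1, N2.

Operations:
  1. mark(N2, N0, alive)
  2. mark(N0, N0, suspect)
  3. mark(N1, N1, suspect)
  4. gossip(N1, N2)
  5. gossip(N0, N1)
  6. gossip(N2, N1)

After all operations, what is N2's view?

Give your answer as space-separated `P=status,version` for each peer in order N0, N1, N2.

Answer: N0=alive,1 N1=suspect,1 N2=alive,0

Derivation:
Op 1: N2 marks N0=alive -> (alive,v1)
Op 2: N0 marks N0=suspect -> (suspect,v1)
Op 3: N1 marks N1=suspect -> (suspect,v1)
Op 4: gossip N1<->N2 -> N1.N0=(alive,v1) N1.N1=(suspect,v1) N1.N2=(alive,v0) | N2.N0=(alive,v1) N2.N1=(suspect,v1) N2.N2=(alive,v0)
Op 5: gossip N0<->N1 -> N0.N0=(suspect,v1) N0.N1=(suspect,v1) N0.N2=(alive,v0) | N1.N0=(alive,v1) N1.N1=(suspect,v1) N1.N2=(alive,v0)
Op 6: gossip N2<->N1 -> N2.N0=(alive,v1) N2.N1=(suspect,v1) N2.N2=(alive,v0) | N1.N0=(alive,v1) N1.N1=(suspect,v1) N1.N2=(alive,v0)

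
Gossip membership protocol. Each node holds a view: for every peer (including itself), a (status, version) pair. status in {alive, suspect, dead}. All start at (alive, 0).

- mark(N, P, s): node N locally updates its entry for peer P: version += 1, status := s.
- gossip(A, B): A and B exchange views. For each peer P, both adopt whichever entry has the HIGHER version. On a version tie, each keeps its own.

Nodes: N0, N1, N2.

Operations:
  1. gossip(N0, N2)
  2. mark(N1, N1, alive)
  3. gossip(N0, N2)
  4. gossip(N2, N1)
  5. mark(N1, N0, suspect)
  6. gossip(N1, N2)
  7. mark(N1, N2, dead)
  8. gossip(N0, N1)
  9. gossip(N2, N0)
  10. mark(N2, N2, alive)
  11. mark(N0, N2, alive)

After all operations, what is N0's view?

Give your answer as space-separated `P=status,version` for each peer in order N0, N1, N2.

Answer: N0=suspect,1 N1=alive,1 N2=alive,2

Derivation:
Op 1: gossip N0<->N2 -> N0.N0=(alive,v0) N0.N1=(alive,v0) N0.N2=(alive,v0) | N2.N0=(alive,v0) N2.N1=(alive,v0) N2.N2=(alive,v0)
Op 2: N1 marks N1=alive -> (alive,v1)
Op 3: gossip N0<->N2 -> N0.N0=(alive,v0) N0.N1=(alive,v0) N0.N2=(alive,v0) | N2.N0=(alive,v0) N2.N1=(alive,v0) N2.N2=(alive,v0)
Op 4: gossip N2<->N1 -> N2.N0=(alive,v0) N2.N1=(alive,v1) N2.N2=(alive,v0) | N1.N0=(alive,v0) N1.N1=(alive,v1) N1.N2=(alive,v0)
Op 5: N1 marks N0=suspect -> (suspect,v1)
Op 6: gossip N1<->N2 -> N1.N0=(suspect,v1) N1.N1=(alive,v1) N1.N2=(alive,v0) | N2.N0=(suspect,v1) N2.N1=(alive,v1) N2.N2=(alive,v0)
Op 7: N1 marks N2=dead -> (dead,v1)
Op 8: gossip N0<->N1 -> N0.N0=(suspect,v1) N0.N1=(alive,v1) N0.N2=(dead,v1) | N1.N0=(suspect,v1) N1.N1=(alive,v1) N1.N2=(dead,v1)
Op 9: gossip N2<->N0 -> N2.N0=(suspect,v1) N2.N1=(alive,v1) N2.N2=(dead,v1) | N0.N0=(suspect,v1) N0.N1=(alive,v1) N0.N2=(dead,v1)
Op 10: N2 marks N2=alive -> (alive,v2)
Op 11: N0 marks N2=alive -> (alive,v2)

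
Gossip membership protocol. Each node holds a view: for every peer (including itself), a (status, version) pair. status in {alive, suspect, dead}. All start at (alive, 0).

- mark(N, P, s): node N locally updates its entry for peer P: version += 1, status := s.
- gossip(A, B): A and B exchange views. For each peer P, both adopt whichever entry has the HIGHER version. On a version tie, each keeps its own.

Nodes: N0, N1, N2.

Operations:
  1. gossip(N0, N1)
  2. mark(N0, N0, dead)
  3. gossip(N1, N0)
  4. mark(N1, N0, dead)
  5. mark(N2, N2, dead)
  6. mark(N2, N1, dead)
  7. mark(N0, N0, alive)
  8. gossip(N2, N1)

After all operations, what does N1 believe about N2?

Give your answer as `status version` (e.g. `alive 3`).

Answer: dead 1

Derivation:
Op 1: gossip N0<->N1 -> N0.N0=(alive,v0) N0.N1=(alive,v0) N0.N2=(alive,v0) | N1.N0=(alive,v0) N1.N1=(alive,v0) N1.N2=(alive,v0)
Op 2: N0 marks N0=dead -> (dead,v1)
Op 3: gossip N1<->N0 -> N1.N0=(dead,v1) N1.N1=(alive,v0) N1.N2=(alive,v0) | N0.N0=(dead,v1) N0.N1=(alive,v0) N0.N2=(alive,v0)
Op 4: N1 marks N0=dead -> (dead,v2)
Op 5: N2 marks N2=dead -> (dead,v1)
Op 6: N2 marks N1=dead -> (dead,v1)
Op 7: N0 marks N0=alive -> (alive,v2)
Op 8: gossip N2<->N1 -> N2.N0=(dead,v2) N2.N1=(dead,v1) N2.N2=(dead,v1) | N1.N0=(dead,v2) N1.N1=(dead,v1) N1.N2=(dead,v1)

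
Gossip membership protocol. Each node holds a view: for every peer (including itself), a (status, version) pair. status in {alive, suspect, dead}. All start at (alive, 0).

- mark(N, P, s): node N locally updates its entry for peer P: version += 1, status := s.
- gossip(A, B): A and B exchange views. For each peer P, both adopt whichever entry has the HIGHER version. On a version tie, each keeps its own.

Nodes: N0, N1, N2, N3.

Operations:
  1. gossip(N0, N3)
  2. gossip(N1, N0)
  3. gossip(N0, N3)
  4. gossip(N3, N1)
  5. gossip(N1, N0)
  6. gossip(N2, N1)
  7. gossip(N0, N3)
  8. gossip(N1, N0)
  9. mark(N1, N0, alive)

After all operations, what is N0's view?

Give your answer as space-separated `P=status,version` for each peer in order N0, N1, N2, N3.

Answer: N0=alive,0 N1=alive,0 N2=alive,0 N3=alive,0

Derivation:
Op 1: gossip N0<->N3 -> N0.N0=(alive,v0) N0.N1=(alive,v0) N0.N2=(alive,v0) N0.N3=(alive,v0) | N3.N0=(alive,v0) N3.N1=(alive,v0) N3.N2=(alive,v0) N3.N3=(alive,v0)
Op 2: gossip N1<->N0 -> N1.N0=(alive,v0) N1.N1=(alive,v0) N1.N2=(alive,v0) N1.N3=(alive,v0) | N0.N0=(alive,v0) N0.N1=(alive,v0) N0.N2=(alive,v0) N0.N3=(alive,v0)
Op 3: gossip N0<->N3 -> N0.N0=(alive,v0) N0.N1=(alive,v0) N0.N2=(alive,v0) N0.N3=(alive,v0) | N3.N0=(alive,v0) N3.N1=(alive,v0) N3.N2=(alive,v0) N3.N3=(alive,v0)
Op 4: gossip N3<->N1 -> N3.N0=(alive,v0) N3.N1=(alive,v0) N3.N2=(alive,v0) N3.N3=(alive,v0) | N1.N0=(alive,v0) N1.N1=(alive,v0) N1.N2=(alive,v0) N1.N3=(alive,v0)
Op 5: gossip N1<->N0 -> N1.N0=(alive,v0) N1.N1=(alive,v0) N1.N2=(alive,v0) N1.N3=(alive,v0) | N0.N0=(alive,v0) N0.N1=(alive,v0) N0.N2=(alive,v0) N0.N3=(alive,v0)
Op 6: gossip N2<->N1 -> N2.N0=(alive,v0) N2.N1=(alive,v0) N2.N2=(alive,v0) N2.N3=(alive,v0) | N1.N0=(alive,v0) N1.N1=(alive,v0) N1.N2=(alive,v0) N1.N3=(alive,v0)
Op 7: gossip N0<->N3 -> N0.N0=(alive,v0) N0.N1=(alive,v0) N0.N2=(alive,v0) N0.N3=(alive,v0) | N3.N0=(alive,v0) N3.N1=(alive,v0) N3.N2=(alive,v0) N3.N3=(alive,v0)
Op 8: gossip N1<->N0 -> N1.N0=(alive,v0) N1.N1=(alive,v0) N1.N2=(alive,v0) N1.N3=(alive,v0) | N0.N0=(alive,v0) N0.N1=(alive,v0) N0.N2=(alive,v0) N0.N3=(alive,v0)
Op 9: N1 marks N0=alive -> (alive,v1)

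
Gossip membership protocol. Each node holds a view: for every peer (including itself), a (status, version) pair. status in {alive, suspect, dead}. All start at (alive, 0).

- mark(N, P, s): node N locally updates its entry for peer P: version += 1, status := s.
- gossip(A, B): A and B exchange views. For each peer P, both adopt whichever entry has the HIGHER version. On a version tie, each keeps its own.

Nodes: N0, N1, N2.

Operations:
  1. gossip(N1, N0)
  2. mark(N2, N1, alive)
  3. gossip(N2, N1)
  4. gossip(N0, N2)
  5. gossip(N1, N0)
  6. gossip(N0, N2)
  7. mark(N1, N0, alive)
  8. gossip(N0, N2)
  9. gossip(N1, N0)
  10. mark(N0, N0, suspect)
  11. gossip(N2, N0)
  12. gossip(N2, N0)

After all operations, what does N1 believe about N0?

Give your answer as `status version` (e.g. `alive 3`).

Op 1: gossip N1<->N0 -> N1.N0=(alive,v0) N1.N1=(alive,v0) N1.N2=(alive,v0) | N0.N0=(alive,v0) N0.N1=(alive,v0) N0.N2=(alive,v0)
Op 2: N2 marks N1=alive -> (alive,v1)
Op 3: gossip N2<->N1 -> N2.N0=(alive,v0) N2.N1=(alive,v1) N2.N2=(alive,v0) | N1.N0=(alive,v0) N1.N1=(alive,v1) N1.N2=(alive,v0)
Op 4: gossip N0<->N2 -> N0.N0=(alive,v0) N0.N1=(alive,v1) N0.N2=(alive,v0) | N2.N0=(alive,v0) N2.N1=(alive,v1) N2.N2=(alive,v0)
Op 5: gossip N1<->N0 -> N1.N0=(alive,v0) N1.N1=(alive,v1) N1.N2=(alive,v0) | N0.N0=(alive,v0) N0.N1=(alive,v1) N0.N2=(alive,v0)
Op 6: gossip N0<->N2 -> N0.N0=(alive,v0) N0.N1=(alive,v1) N0.N2=(alive,v0) | N2.N0=(alive,v0) N2.N1=(alive,v1) N2.N2=(alive,v0)
Op 7: N1 marks N0=alive -> (alive,v1)
Op 8: gossip N0<->N2 -> N0.N0=(alive,v0) N0.N1=(alive,v1) N0.N2=(alive,v0) | N2.N0=(alive,v0) N2.N1=(alive,v1) N2.N2=(alive,v0)
Op 9: gossip N1<->N0 -> N1.N0=(alive,v1) N1.N1=(alive,v1) N1.N2=(alive,v0) | N0.N0=(alive,v1) N0.N1=(alive,v1) N0.N2=(alive,v0)
Op 10: N0 marks N0=suspect -> (suspect,v2)
Op 11: gossip N2<->N0 -> N2.N0=(suspect,v2) N2.N1=(alive,v1) N2.N2=(alive,v0) | N0.N0=(suspect,v2) N0.N1=(alive,v1) N0.N2=(alive,v0)
Op 12: gossip N2<->N0 -> N2.N0=(suspect,v2) N2.N1=(alive,v1) N2.N2=(alive,v0) | N0.N0=(suspect,v2) N0.N1=(alive,v1) N0.N2=(alive,v0)

Answer: alive 1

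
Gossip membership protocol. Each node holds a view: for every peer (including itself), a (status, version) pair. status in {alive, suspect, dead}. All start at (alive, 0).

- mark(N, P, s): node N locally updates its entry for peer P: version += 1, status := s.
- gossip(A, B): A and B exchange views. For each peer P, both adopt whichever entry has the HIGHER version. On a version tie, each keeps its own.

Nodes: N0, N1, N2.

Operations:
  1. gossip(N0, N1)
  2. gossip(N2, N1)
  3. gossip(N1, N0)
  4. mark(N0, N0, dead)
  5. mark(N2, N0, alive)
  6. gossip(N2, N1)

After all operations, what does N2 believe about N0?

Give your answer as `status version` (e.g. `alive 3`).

Answer: alive 1

Derivation:
Op 1: gossip N0<->N1 -> N0.N0=(alive,v0) N0.N1=(alive,v0) N0.N2=(alive,v0) | N1.N0=(alive,v0) N1.N1=(alive,v0) N1.N2=(alive,v0)
Op 2: gossip N2<->N1 -> N2.N0=(alive,v0) N2.N1=(alive,v0) N2.N2=(alive,v0) | N1.N0=(alive,v0) N1.N1=(alive,v0) N1.N2=(alive,v0)
Op 3: gossip N1<->N0 -> N1.N0=(alive,v0) N1.N1=(alive,v0) N1.N2=(alive,v0) | N0.N0=(alive,v0) N0.N1=(alive,v0) N0.N2=(alive,v0)
Op 4: N0 marks N0=dead -> (dead,v1)
Op 5: N2 marks N0=alive -> (alive,v1)
Op 6: gossip N2<->N1 -> N2.N0=(alive,v1) N2.N1=(alive,v0) N2.N2=(alive,v0) | N1.N0=(alive,v1) N1.N1=(alive,v0) N1.N2=(alive,v0)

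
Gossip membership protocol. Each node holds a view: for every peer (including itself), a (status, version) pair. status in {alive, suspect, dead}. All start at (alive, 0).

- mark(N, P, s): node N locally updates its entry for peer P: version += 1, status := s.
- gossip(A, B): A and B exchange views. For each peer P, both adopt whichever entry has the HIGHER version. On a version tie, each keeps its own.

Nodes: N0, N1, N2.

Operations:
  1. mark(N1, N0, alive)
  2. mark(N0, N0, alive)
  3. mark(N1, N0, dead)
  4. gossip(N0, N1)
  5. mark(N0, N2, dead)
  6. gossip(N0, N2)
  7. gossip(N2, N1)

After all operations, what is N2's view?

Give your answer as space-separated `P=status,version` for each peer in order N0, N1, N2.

Answer: N0=dead,2 N1=alive,0 N2=dead,1

Derivation:
Op 1: N1 marks N0=alive -> (alive,v1)
Op 2: N0 marks N0=alive -> (alive,v1)
Op 3: N1 marks N0=dead -> (dead,v2)
Op 4: gossip N0<->N1 -> N0.N0=(dead,v2) N0.N1=(alive,v0) N0.N2=(alive,v0) | N1.N0=(dead,v2) N1.N1=(alive,v0) N1.N2=(alive,v0)
Op 5: N0 marks N2=dead -> (dead,v1)
Op 6: gossip N0<->N2 -> N0.N0=(dead,v2) N0.N1=(alive,v0) N0.N2=(dead,v1) | N2.N0=(dead,v2) N2.N1=(alive,v0) N2.N2=(dead,v1)
Op 7: gossip N2<->N1 -> N2.N0=(dead,v2) N2.N1=(alive,v0) N2.N2=(dead,v1) | N1.N0=(dead,v2) N1.N1=(alive,v0) N1.N2=(dead,v1)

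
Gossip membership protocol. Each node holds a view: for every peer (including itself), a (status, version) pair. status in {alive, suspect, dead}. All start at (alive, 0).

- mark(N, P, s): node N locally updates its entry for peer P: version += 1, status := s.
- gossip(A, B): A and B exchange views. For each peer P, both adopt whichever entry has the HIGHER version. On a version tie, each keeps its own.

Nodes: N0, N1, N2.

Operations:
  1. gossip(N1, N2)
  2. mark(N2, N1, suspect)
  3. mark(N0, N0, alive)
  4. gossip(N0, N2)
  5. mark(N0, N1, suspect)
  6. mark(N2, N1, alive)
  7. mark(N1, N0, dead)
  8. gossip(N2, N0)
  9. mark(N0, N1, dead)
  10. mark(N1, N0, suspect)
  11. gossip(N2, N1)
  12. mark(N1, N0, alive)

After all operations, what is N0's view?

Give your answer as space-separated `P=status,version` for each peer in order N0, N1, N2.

Answer: N0=alive,1 N1=dead,3 N2=alive,0

Derivation:
Op 1: gossip N1<->N2 -> N1.N0=(alive,v0) N1.N1=(alive,v0) N1.N2=(alive,v0) | N2.N0=(alive,v0) N2.N1=(alive,v0) N2.N2=(alive,v0)
Op 2: N2 marks N1=suspect -> (suspect,v1)
Op 3: N0 marks N0=alive -> (alive,v1)
Op 4: gossip N0<->N2 -> N0.N0=(alive,v1) N0.N1=(suspect,v1) N0.N2=(alive,v0) | N2.N0=(alive,v1) N2.N1=(suspect,v1) N2.N2=(alive,v0)
Op 5: N0 marks N1=suspect -> (suspect,v2)
Op 6: N2 marks N1=alive -> (alive,v2)
Op 7: N1 marks N0=dead -> (dead,v1)
Op 8: gossip N2<->N0 -> N2.N0=(alive,v1) N2.N1=(alive,v2) N2.N2=(alive,v0) | N0.N0=(alive,v1) N0.N1=(suspect,v2) N0.N2=(alive,v0)
Op 9: N0 marks N1=dead -> (dead,v3)
Op 10: N1 marks N0=suspect -> (suspect,v2)
Op 11: gossip N2<->N1 -> N2.N0=(suspect,v2) N2.N1=(alive,v2) N2.N2=(alive,v0) | N1.N0=(suspect,v2) N1.N1=(alive,v2) N1.N2=(alive,v0)
Op 12: N1 marks N0=alive -> (alive,v3)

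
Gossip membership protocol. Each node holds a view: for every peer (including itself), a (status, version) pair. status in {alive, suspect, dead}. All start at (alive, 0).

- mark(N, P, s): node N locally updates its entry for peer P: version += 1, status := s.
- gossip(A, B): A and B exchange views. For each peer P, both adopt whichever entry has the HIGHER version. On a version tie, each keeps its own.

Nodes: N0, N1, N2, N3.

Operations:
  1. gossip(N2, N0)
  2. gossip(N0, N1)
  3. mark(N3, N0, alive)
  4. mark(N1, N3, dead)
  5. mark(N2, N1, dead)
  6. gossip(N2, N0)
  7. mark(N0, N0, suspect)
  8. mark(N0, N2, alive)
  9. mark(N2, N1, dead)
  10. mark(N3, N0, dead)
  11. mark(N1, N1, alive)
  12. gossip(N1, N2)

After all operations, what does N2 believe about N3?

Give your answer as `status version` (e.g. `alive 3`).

Answer: dead 1

Derivation:
Op 1: gossip N2<->N0 -> N2.N0=(alive,v0) N2.N1=(alive,v0) N2.N2=(alive,v0) N2.N3=(alive,v0) | N0.N0=(alive,v0) N0.N1=(alive,v0) N0.N2=(alive,v0) N0.N3=(alive,v0)
Op 2: gossip N0<->N1 -> N0.N0=(alive,v0) N0.N1=(alive,v0) N0.N2=(alive,v0) N0.N3=(alive,v0) | N1.N0=(alive,v0) N1.N1=(alive,v0) N1.N2=(alive,v0) N1.N3=(alive,v0)
Op 3: N3 marks N0=alive -> (alive,v1)
Op 4: N1 marks N3=dead -> (dead,v1)
Op 5: N2 marks N1=dead -> (dead,v1)
Op 6: gossip N2<->N0 -> N2.N0=(alive,v0) N2.N1=(dead,v1) N2.N2=(alive,v0) N2.N3=(alive,v0) | N0.N0=(alive,v0) N0.N1=(dead,v1) N0.N2=(alive,v0) N0.N3=(alive,v0)
Op 7: N0 marks N0=suspect -> (suspect,v1)
Op 8: N0 marks N2=alive -> (alive,v1)
Op 9: N2 marks N1=dead -> (dead,v2)
Op 10: N3 marks N0=dead -> (dead,v2)
Op 11: N1 marks N1=alive -> (alive,v1)
Op 12: gossip N1<->N2 -> N1.N0=(alive,v0) N1.N1=(dead,v2) N1.N2=(alive,v0) N1.N3=(dead,v1) | N2.N0=(alive,v0) N2.N1=(dead,v2) N2.N2=(alive,v0) N2.N3=(dead,v1)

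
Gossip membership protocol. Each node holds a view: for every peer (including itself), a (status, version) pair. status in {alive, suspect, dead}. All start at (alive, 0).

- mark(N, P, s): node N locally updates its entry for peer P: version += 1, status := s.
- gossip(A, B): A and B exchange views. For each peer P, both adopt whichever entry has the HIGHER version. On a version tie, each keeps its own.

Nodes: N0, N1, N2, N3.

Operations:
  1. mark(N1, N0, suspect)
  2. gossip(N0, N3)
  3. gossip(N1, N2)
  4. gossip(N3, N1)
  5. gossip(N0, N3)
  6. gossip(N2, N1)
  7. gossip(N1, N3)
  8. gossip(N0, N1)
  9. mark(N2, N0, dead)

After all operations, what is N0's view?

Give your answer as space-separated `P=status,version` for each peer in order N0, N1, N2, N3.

Answer: N0=suspect,1 N1=alive,0 N2=alive,0 N3=alive,0

Derivation:
Op 1: N1 marks N0=suspect -> (suspect,v1)
Op 2: gossip N0<->N3 -> N0.N0=(alive,v0) N0.N1=(alive,v0) N0.N2=(alive,v0) N0.N3=(alive,v0) | N3.N0=(alive,v0) N3.N1=(alive,v0) N3.N2=(alive,v0) N3.N3=(alive,v0)
Op 3: gossip N1<->N2 -> N1.N0=(suspect,v1) N1.N1=(alive,v0) N1.N2=(alive,v0) N1.N3=(alive,v0) | N2.N0=(suspect,v1) N2.N1=(alive,v0) N2.N2=(alive,v0) N2.N3=(alive,v0)
Op 4: gossip N3<->N1 -> N3.N0=(suspect,v1) N3.N1=(alive,v0) N3.N2=(alive,v0) N3.N3=(alive,v0) | N1.N0=(suspect,v1) N1.N1=(alive,v0) N1.N2=(alive,v0) N1.N3=(alive,v0)
Op 5: gossip N0<->N3 -> N0.N0=(suspect,v1) N0.N1=(alive,v0) N0.N2=(alive,v0) N0.N3=(alive,v0) | N3.N0=(suspect,v1) N3.N1=(alive,v0) N3.N2=(alive,v0) N3.N3=(alive,v0)
Op 6: gossip N2<->N1 -> N2.N0=(suspect,v1) N2.N1=(alive,v0) N2.N2=(alive,v0) N2.N3=(alive,v0) | N1.N0=(suspect,v1) N1.N1=(alive,v0) N1.N2=(alive,v0) N1.N3=(alive,v0)
Op 7: gossip N1<->N3 -> N1.N0=(suspect,v1) N1.N1=(alive,v0) N1.N2=(alive,v0) N1.N3=(alive,v0) | N3.N0=(suspect,v1) N3.N1=(alive,v0) N3.N2=(alive,v0) N3.N3=(alive,v0)
Op 8: gossip N0<->N1 -> N0.N0=(suspect,v1) N0.N1=(alive,v0) N0.N2=(alive,v0) N0.N3=(alive,v0) | N1.N0=(suspect,v1) N1.N1=(alive,v0) N1.N2=(alive,v0) N1.N3=(alive,v0)
Op 9: N2 marks N0=dead -> (dead,v2)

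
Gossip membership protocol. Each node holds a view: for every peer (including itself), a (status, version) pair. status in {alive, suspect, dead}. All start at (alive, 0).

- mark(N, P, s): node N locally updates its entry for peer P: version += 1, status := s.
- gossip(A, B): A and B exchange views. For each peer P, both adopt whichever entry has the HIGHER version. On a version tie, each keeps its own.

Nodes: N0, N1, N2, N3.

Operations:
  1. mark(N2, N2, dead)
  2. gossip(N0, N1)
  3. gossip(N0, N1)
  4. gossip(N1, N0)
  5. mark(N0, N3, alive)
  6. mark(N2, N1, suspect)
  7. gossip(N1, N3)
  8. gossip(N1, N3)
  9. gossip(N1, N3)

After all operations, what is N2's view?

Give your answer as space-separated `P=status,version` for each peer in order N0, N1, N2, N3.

Answer: N0=alive,0 N1=suspect,1 N2=dead,1 N3=alive,0

Derivation:
Op 1: N2 marks N2=dead -> (dead,v1)
Op 2: gossip N0<->N1 -> N0.N0=(alive,v0) N0.N1=(alive,v0) N0.N2=(alive,v0) N0.N3=(alive,v0) | N1.N0=(alive,v0) N1.N1=(alive,v0) N1.N2=(alive,v0) N1.N3=(alive,v0)
Op 3: gossip N0<->N1 -> N0.N0=(alive,v0) N0.N1=(alive,v0) N0.N2=(alive,v0) N0.N3=(alive,v0) | N1.N0=(alive,v0) N1.N1=(alive,v0) N1.N2=(alive,v0) N1.N3=(alive,v0)
Op 4: gossip N1<->N0 -> N1.N0=(alive,v0) N1.N1=(alive,v0) N1.N2=(alive,v0) N1.N3=(alive,v0) | N0.N0=(alive,v0) N0.N1=(alive,v0) N0.N2=(alive,v0) N0.N3=(alive,v0)
Op 5: N0 marks N3=alive -> (alive,v1)
Op 6: N2 marks N1=suspect -> (suspect,v1)
Op 7: gossip N1<->N3 -> N1.N0=(alive,v0) N1.N1=(alive,v0) N1.N2=(alive,v0) N1.N3=(alive,v0) | N3.N0=(alive,v0) N3.N1=(alive,v0) N3.N2=(alive,v0) N3.N3=(alive,v0)
Op 8: gossip N1<->N3 -> N1.N0=(alive,v0) N1.N1=(alive,v0) N1.N2=(alive,v0) N1.N3=(alive,v0) | N3.N0=(alive,v0) N3.N1=(alive,v0) N3.N2=(alive,v0) N3.N3=(alive,v0)
Op 9: gossip N1<->N3 -> N1.N0=(alive,v0) N1.N1=(alive,v0) N1.N2=(alive,v0) N1.N3=(alive,v0) | N3.N0=(alive,v0) N3.N1=(alive,v0) N3.N2=(alive,v0) N3.N3=(alive,v0)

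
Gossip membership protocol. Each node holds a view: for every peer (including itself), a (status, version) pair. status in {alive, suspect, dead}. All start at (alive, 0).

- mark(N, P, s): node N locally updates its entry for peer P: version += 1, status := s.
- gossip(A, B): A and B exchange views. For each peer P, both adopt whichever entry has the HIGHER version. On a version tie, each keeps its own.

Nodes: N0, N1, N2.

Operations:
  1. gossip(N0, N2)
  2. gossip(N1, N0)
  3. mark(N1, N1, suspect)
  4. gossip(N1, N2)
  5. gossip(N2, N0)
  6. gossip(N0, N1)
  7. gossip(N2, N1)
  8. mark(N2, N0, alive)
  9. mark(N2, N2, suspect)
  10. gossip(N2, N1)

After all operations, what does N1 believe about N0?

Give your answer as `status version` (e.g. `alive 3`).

Answer: alive 1

Derivation:
Op 1: gossip N0<->N2 -> N0.N0=(alive,v0) N0.N1=(alive,v0) N0.N2=(alive,v0) | N2.N0=(alive,v0) N2.N1=(alive,v0) N2.N2=(alive,v0)
Op 2: gossip N1<->N0 -> N1.N0=(alive,v0) N1.N1=(alive,v0) N1.N2=(alive,v0) | N0.N0=(alive,v0) N0.N1=(alive,v0) N0.N2=(alive,v0)
Op 3: N1 marks N1=suspect -> (suspect,v1)
Op 4: gossip N1<->N2 -> N1.N0=(alive,v0) N1.N1=(suspect,v1) N1.N2=(alive,v0) | N2.N0=(alive,v0) N2.N1=(suspect,v1) N2.N2=(alive,v0)
Op 5: gossip N2<->N0 -> N2.N0=(alive,v0) N2.N1=(suspect,v1) N2.N2=(alive,v0) | N0.N0=(alive,v0) N0.N1=(suspect,v1) N0.N2=(alive,v0)
Op 6: gossip N0<->N1 -> N0.N0=(alive,v0) N0.N1=(suspect,v1) N0.N2=(alive,v0) | N1.N0=(alive,v0) N1.N1=(suspect,v1) N1.N2=(alive,v0)
Op 7: gossip N2<->N1 -> N2.N0=(alive,v0) N2.N1=(suspect,v1) N2.N2=(alive,v0) | N1.N0=(alive,v0) N1.N1=(suspect,v1) N1.N2=(alive,v0)
Op 8: N2 marks N0=alive -> (alive,v1)
Op 9: N2 marks N2=suspect -> (suspect,v1)
Op 10: gossip N2<->N1 -> N2.N0=(alive,v1) N2.N1=(suspect,v1) N2.N2=(suspect,v1) | N1.N0=(alive,v1) N1.N1=(suspect,v1) N1.N2=(suspect,v1)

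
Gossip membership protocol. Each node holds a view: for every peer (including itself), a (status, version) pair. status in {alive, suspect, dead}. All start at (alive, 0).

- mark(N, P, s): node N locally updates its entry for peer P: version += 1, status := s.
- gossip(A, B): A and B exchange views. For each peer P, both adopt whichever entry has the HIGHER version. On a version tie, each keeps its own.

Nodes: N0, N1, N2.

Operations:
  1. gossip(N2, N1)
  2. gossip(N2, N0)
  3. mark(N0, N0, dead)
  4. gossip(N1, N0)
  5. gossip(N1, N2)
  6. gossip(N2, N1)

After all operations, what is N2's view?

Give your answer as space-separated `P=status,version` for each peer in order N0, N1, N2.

Answer: N0=dead,1 N1=alive,0 N2=alive,0

Derivation:
Op 1: gossip N2<->N1 -> N2.N0=(alive,v0) N2.N1=(alive,v0) N2.N2=(alive,v0) | N1.N0=(alive,v0) N1.N1=(alive,v0) N1.N2=(alive,v0)
Op 2: gossip N2<->N0 -> N2.N0=(alive,v0) N2.N1=(alive,v0) N2.N2=(alive,v0) | N0.N0=(alive,v0) N0.N1=(alive,v0) N0.N2=(alive,v0)
Op 3: N0 marks N0=dead -> (dead,v1)
Op 4: gossip N1<->N0 -> N1.N0=(dead,v1) N1.N1=(alive,v0) N1.N2=(alive,v0) | N0.N0=(dead,v1) N0.N1=(alive,v0) N0.N2=(alive,v0)
Op 5: gossip N1<->N2 -> N1.N0=(dead,v1) N1.N1=(alive,v0) N1.N2=(alive,v0) | N2.N0=(dead,v1) N2.N1=(alive,v0) N2.N2=(alive,v0)
Op 6: gossip N2<->N1 -> N2.N0=(dead,v1) N2.N1=(alive,v0) N2.N2=(alive,v0) | N1.N0=(dead,v1) N1.N1=(alive,v0) N1.N2=(alive,v0)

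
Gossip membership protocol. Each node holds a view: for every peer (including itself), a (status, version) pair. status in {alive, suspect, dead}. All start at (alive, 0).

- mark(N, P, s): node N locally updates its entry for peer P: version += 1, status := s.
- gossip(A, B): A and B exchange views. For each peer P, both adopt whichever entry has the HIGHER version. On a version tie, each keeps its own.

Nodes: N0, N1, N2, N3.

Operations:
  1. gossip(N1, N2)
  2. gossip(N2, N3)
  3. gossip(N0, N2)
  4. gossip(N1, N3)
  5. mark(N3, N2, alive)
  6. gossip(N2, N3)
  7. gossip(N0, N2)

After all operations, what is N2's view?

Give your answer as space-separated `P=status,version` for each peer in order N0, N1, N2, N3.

Op 1: gossip N1<->N2 -> N1.N0=(alive,v0) N1.N1=(alive,v0) N1.N2=(alive,v0) N1.N3=(alive,v0) | N2.N0=(alive,v0) N2.N1=(alive,v0) N2.N2=(alive,v0) N2.N3=(alive,v0)
Op 2: gossip N2<->N3 -> N2.N0=(alive,v0) N2.N1=(alive,v0) N2.N2=(alive,v0) N2.N3=(alive,v0) | N3.N0=(alive,v0) N3.N1=(alive,v0) N3.N2=(alive,v0) N3.N3=(alive,v0)
Op 3: gossip N0<->N2 -> N0.N0=(alive,v0) N0.N1=(alive,v0) N0.N2=(alive,v0) N0.N3=(alive,v0) | N2.N0=(alive,v0) N2.N1=(alive,v0) N2.N2=(alive,v0) N2.N3=(alive,v0)
Op 4: gossip N1<->N3 -> N1.N0=(alive,v0) N1.N1=(alive,v0) N1.N2=(alive,v0) N1.N3=(alive,v0) | N3.N0=(alive,v0) N3.N1=(alive,v0) N3.N2=(alive,v0) N3.N3=(alive,v0)
Op 5: N3 marks N2=alive -> (alive,v1)
Op 6: gossip N2<->N3 -> N2.N0=(alive,v0) N2.N1=(alive,v0) N2.N2=(alive,v1) N2.N3=(alive,v0) | N3.N0=(alive,v0) N3.N1=(alive,v0) N3.N2=(alive,v1) N3.N3=(alive,v0)
Op 7: gossip N0<->N2 -> N0.N0=(alive,v0) N0.N1=(alive,v0) N0.N2=(alive,v1) N0.N3=(alive,v0) | N2.N0=(alive,v0) N2.N1=(alive,v0) N2.N2=(alive,v1) N2.N3=(alive,v0)

Answer: N0=alive,0 N1=alive,0 N2=alive,1 N3=alive,0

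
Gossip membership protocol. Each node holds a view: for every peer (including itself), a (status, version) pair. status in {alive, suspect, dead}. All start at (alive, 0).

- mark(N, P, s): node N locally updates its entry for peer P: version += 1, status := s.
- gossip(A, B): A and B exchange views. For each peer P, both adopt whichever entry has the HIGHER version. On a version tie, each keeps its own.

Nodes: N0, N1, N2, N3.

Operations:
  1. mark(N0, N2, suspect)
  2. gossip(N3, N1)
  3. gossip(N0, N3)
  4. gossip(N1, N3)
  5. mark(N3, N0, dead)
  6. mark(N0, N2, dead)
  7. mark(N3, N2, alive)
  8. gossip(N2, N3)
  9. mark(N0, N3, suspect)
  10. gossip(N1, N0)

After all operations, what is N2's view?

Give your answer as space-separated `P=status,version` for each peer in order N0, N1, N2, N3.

Answer: N0=dead,1 N1=alive,0 N2=alive,2 N3=alive,0

Derivation:
Op 1: N0 marks N2=suspect -> (suspect,v1)
Op 2: gossip N3<->N1 -> N3.N0=(alive,v0) N3.N1=(alive,v0) N3.N2=(alive,v0) N3.N3=(alive,v0) | N1.N0=(alive,v0) N1.N1=(alive,v0) N1.N2=(alive,v0) N1.N3=(alive,v0)
Op 3: gossip N0<->N3 -> N0.N0=(alive,v0) N0.N1=(alive,v0) N0.N2=(suspect,v1) N0.N3=(alive,v0) | N3.N0=(alive,v0) N3.N1=(alive,v0) N3.N2=(suspect,v1) N3.N3=(alive,v0)
Op 4: gossip N1<->N3 -> N1.N0=(alive,v0) N1.N1=(alive,v0) N1.N2=(suspect,v1) N1.N3=(alive,v0) | N3.N0=(alive,v0) N3.N1=(alive,v0) N3.N2=(suspect,v1) N3.N3=(alive,v0)
Op 5: N3 marks N0=dead -> (dead,v1)
Op 6: N0 marks N2=dead -> (dead,v2)
Op 7: N3 marks N2=alive -> (alive,v2)
Op 8: gossip N2<->N3 -> N2.N0=(dead,v1) N2.N1=(alive,v0) N2.N2=(alive,v2) N2.N3=(alive,v0) | N3.N0=(dead,v1) N3.N1=(alive,v0) N3.N2=(alive,v2) N3.N3=(alive,v0)
Op 9: N0 marks N3=suspect -> (suspect,v1)
Op 10: gossip N1<->N0 -> N1.N0=(alive,v0) N1.N1=(alive,v0) N1.N2=(dead,v2) N1.N3=(suspect,v1) | N0.N0=(alive,v0) N0.N1=(alive,v0) N0.N2=(dead,v2) N0.N3=(suspect,v1)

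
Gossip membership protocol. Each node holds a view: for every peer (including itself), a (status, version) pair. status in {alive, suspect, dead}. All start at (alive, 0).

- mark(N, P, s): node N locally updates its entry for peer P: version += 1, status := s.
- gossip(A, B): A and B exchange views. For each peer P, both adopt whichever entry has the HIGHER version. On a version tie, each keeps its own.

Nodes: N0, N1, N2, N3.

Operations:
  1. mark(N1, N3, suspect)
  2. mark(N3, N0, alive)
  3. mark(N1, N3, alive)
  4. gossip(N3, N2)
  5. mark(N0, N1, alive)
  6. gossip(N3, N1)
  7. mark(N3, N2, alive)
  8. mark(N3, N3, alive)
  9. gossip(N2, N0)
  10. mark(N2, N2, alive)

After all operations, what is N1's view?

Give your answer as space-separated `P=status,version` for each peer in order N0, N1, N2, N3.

Op 1: N1 marks N3=suspect -> (suspect,v1)
Op 2: N3 marks N0=alive -> (alive,v1)
Op 3: N1 marks N3=alive -> (alive,v2)
Op 4: gossip N3<->N2 -> N3.N0=(alive,v1) N3.N1=(alive,v0) N3.N2=(alive,v0) N3.N3=(alive,v0) | N2.N0=(alive,v1) N2.N1=(alive,v0) N2.N2=(alive,v0) N2.N3=(alive,v0)
Op 5: N0 marks N1=alive -> (alive,v1)
Op 6: gossip N3<->N1 -> N3.N0=(alive,v1) N3.N1=(alive,v0) N3.N2=(alive,v0) N3.N3=(alive,v2) | N1.N0=(alive,v1) N1.N1=(alive,v0) N1.N2=(alive,v0) N1.N3=(alive,v2)
Op 7: N3 marks N2=alive -> (alive,v1)
Op 8: N3 marks N3=alive -> (alive,v3)
Op 9: gossip N2<->N0 -> N2.N0=(alive,v1) N2.N1=(alive,v1) N2.N2=(alive,v0) N2.N3=(alive,v0) | N0.N0=(alive,v1) N0.N1=(alive,v1) N0.N2=(alive,v0) N0.N3=(alive,v0)
Op 10: N2 marks N2=alive -> (alive,v1)

Answer: N0=alive,1 N1=alive,0 N2=alive,0 N3=alive,2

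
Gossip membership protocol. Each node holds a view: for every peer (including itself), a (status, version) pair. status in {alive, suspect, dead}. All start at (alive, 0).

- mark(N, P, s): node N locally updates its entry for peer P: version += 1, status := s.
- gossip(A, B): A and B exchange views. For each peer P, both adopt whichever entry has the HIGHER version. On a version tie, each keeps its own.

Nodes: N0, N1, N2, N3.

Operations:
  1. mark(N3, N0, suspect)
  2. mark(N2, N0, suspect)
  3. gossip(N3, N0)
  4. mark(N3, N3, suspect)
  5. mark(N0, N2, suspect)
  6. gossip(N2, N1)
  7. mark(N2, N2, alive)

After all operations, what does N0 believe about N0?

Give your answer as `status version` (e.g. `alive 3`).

Op 1: N3 marks N0=suspect -> (suspect,v1)
Op 2: N2 marks N0=suspect -> (suspect,v1)
Op 3: gossip N3<->N0 -> N3.N0=(suspect,v1) N3.N1=(alive,v0) N3.N2=(alive,v0) N3.N3=(alive,v0) | N0.N0=(suspect,v1) N0.N1=(alive,v0) N0.N2=(alive,v0) N0.N3=(alive,v0)
Op 4: N3 marks N3=suspect -> (suspect,v1)
Op 5: N0 marks N2=suspect -> (suspect,v1)
Op 6: gossip N2<->N1 -> N2.N0=(suspect,v1) N2.N1=(alive,v0) N2.N2=(alive,v0) N2.N3=(alive,v0) | N1.N0=(suspect,v1) N1.N1=(alive,v0) N1.N2=(alive,v0) N1.N3=(alive,v0)
Op 7: N2 marks N2=alive -> (alive,v1)

Answer: suspect 1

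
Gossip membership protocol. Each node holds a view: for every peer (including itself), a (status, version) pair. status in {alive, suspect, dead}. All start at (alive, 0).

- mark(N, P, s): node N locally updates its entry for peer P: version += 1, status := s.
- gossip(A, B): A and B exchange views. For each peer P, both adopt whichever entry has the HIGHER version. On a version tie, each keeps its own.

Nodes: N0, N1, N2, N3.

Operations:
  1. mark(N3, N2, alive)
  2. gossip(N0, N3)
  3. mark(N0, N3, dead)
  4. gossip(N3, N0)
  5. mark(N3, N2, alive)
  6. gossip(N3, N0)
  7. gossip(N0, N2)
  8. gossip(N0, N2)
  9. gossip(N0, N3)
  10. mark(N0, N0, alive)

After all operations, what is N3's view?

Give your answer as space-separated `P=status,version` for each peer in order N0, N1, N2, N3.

Op 1: N3 marks N2=alive -> (alive,v1)
Op 2: gossip N0<->N3 -> N0.N0=(alive,v0) N0.N1=(alive,v0) N0.N2=(alive,v1) N0.N3=(alive,v0) | N3.N0=(alive,v0) N3.N1=(alive,v0) N3.N2=(alive,v1) N3.N3=(alive,v0)
Op 3: N0 marks N3=dead -> (dead,v1)
Op 4: gossip N3<->N0 -> N3.N0=(alive,v0) N3.N1=(alive,v0) N3.N2=(alive,v1) N3.N3=(dead,v1) | N0.N0=(alive,v0) N0.N1=(alive,v0) N0.N2=(alive,v1) N0.N3=(dead,v1)
Op 5: N3 marks N2=alive -> (alive,v2)
Op 6: gossip N3<->N0 -> N3.N0=(alive,v0) N3.N1=(alive,v0) N3.N2=(alive,v2) N3.N3=(dead,v1) | N0.N0=(alive,v0) N0.N1=(alive,v0) N0.N2=(alive,v2) N0.N3=(dead,v1)
Op 7: gossip N0<->N2 -> N0.N0=(alive,v0) N0.N1=(alive,v0) N0.N2=(alive,v2) N0.N3=(dead,v1) | N2.N0=(alive,v0) N2.N1=(alive,v0) N2.N2=(alive,v2) N2.N3=(dead,v1)
Op 8: gossip N0<->N2 -> N0.N0=(alive,v0) N0.N1=(alive,v0) N0.N2=(alive,v2) N0.N3=(dead,v1) | N2.N0=(alive,v0) N2.N1=(alive,v0) N2.N2=(alive,v2) N2.N3=(dead,v1)
Op 9: gossip N0<->N3 -> N0.N0=(alive,v0) N0.N1=(alive,v0) N0.N2=(alive,v2) N0.N3=(dead,v1) | N3.N0=(alive,v0) N3.N1=(alive,v0) N3.N2=(alive,v2) N3.N3=(dead,v1)
Op 10: N0 marks N0=alive -> (alive,v1)

Answer: N0=alive,0 N1=alive,0 N2=alive,2 N3=dead,1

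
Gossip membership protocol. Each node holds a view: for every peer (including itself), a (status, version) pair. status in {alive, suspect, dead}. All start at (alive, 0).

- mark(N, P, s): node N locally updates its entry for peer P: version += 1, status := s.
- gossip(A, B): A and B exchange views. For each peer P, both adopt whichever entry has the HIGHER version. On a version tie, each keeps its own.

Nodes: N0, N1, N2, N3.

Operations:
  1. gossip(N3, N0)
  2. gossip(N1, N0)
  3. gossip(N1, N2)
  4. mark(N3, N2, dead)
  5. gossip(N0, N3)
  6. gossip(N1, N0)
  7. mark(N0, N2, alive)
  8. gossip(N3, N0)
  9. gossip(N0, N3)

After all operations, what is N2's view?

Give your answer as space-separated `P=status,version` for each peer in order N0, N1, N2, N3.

Answer: N0=alive,0 N1=alive,0 N2=alive,0 N3=alive,0

Derivation:
Op 1: gossip N3<->N0 -> N3.N0=(alive,v0) N3.N1=(alive,v0) N3.N2=(alive,v0) N3.N3=(alive,v0) | N0.N0=(alive,v0) N0.N1=(alive,v0) N0.N2=(alive,v0) N0.N3=(alive,v0)
Op 2: gossip N1<->N0 -> N1.N0=(alive,v0) N1.N1=(alive,v0) N1.N2=(alive,v0) N1.N3=(alive,v0) | N0.N0=(alive,v0) N0.N1=(alive,v0) N0.N2=(alive,v0) N0.N3=(alive,v0)
Op 3: gossip N1<->N2 -> N1.N0=(alive,v0) N1.N1=(alive,v0) N1.N2=(alive,v0) N1.N3=(alive,v0) | N2.N0=(alive,v0) N2.N1=(alive,v0) N2.N2=(alive,v0) N2.N3=(alive,v0)
Op 4: N3 marks N2=dead -> (dead,v1)
Op 5: gossip N0<->N3 -> N0.N0=(alive,v0) N0.N1=(alive,v0) N0.N2=(dead,v1) N0.N3=(alive,v0) | N3.N0=(alive,v0) N3.N1=(alive,v0) N3.N2=(dead,v1) N3.N3=(alive,v0)
Op 6: gossip N1<->N0 -> N1.N0=(alive,v0) N1.N1=(alive,v0) N1.N2=(dead,v1) N1.N3=(alive,v0) | N0.N0=(alive,v0) N0.N1=(alive,v0) N0.N2=(dead,v1) N0.N3=(alive,v0)
Op 7: N0 marks N2=alive -> (alive,v2)
Op 8: gossip N3<->N0 -> N3.N0=(alive,v0) N3.N1=(alive,v0) N3.N2=(alive,v2) N3.N3=(alive,v0) | N0.N0=(alive,v0) N0.N1=(alive,v0) N0.N2=(alive,v2) N0.N3=(alive,v0)
Op 9: gossip N0<->N3 -> N0.N0=(alive,v0) N0.N1=(alive,v0) N0.N2=(alive,v2) N0.N3=(alive,v0) | N3.N0=(alive,v0) N3.N1=(alive,v0) N3.N2=(alive,v2) N3.N3=(alive,v0)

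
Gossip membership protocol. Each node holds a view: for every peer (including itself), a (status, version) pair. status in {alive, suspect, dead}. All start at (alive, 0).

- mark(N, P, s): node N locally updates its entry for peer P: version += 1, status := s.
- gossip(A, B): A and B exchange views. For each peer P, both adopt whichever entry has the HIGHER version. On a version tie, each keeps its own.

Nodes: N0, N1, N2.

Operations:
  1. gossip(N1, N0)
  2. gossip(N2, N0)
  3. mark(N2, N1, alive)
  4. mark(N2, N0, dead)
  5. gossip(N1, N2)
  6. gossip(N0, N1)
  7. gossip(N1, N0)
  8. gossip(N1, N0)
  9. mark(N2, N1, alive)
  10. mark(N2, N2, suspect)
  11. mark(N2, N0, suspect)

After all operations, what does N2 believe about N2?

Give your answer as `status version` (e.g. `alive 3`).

Answer: suspect 1

Derivation:
Op 1: gossip N1<->N0 -> N1.N0=(alive,v0) N1.N1=(alive,v0) N1.N2=(alive,v0) | N0.N0=(alive,v0) N0.N1=(alive,v0) N0.N2=(alive,v0)
Op 2: gossip N2<->N0 -> N2.N0=(alive,v0) N2.N1=(alive,v0) N2.N2=(alive,v0) | N0.N0=(alive,v0) N0.N1=(alive,v0) N0.N2=(alive,v0)
Op 3: N2 marks N1=alive -> (alive,v1)
Op 4: N2 marks N0=dead -> (dead,v1)
Op 5: gossip N1<->N2 -> N1.N0=(dead,v1) N1.N1=(alive,v1) N1.N2=(alive,v0) | N2.N0=(dead,v1) N2.N1=(alive,v1) N2.N2=(alive,v0)
Op 6: gossip N0<->N1 -> N0.N0=(dead,v1) N0.N1=(alive,v1) N0.N2=(alive,v0) | N1.N0=(dead,v1) N1.N1=(alive,v1) N1.N2=(alive,v0)
Op 7: gossip N1<->N0 -> N1.N0=(dead,v1) N1.N1=(alive,v1) N1.N2=(alive,v0) | N0.N0=(dead,v1) N0.N1=(alive,v1) N0.N2=(alive,v0)
Op 8: gossip N1<->N0 -> N1.N0=(dead,v1) N1.N1=(alive,v1) N1.N2=(alive,v0) | N0.N0=(dead,v1) N0.N1=(alive,v1) N0.N2=(alive,v0)
Op 9: N2 marks N1=alive -> (alive,v2)
Op 10: N2 marks N2=suspect -> (suspect,v1)
Op 11: N2 marks N0=suspect -> (suspect,v2)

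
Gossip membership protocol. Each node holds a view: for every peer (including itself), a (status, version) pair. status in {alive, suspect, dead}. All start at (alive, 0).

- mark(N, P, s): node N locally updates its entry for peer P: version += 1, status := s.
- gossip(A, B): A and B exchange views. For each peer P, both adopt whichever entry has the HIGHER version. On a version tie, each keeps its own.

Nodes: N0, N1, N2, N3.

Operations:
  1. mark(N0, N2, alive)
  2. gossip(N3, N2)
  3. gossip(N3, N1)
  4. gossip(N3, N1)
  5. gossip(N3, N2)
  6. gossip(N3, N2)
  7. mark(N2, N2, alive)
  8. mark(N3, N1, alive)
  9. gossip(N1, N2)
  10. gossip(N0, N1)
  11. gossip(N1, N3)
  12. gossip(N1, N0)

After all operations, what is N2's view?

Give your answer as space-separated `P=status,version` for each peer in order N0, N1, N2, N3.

Op 1: N0 marks N2=alive -> (alive,v1)
Op 2: gossip N3<->N2 -> N3.N0=(alive,v0) N3.N1=(alive,v0) N3.N2=(alive,v0) N3.N3=(alive,v0) | N2.N0=(alive,v0) N2.N1=(alive,v0) N2.N2=(alive,v0) N2.N3=(alive,v0)
Op 3: gossip N3<->N1 -> N3.N0=(alive,v0) N3.N1=(alive,v0) N3.N2=(alive,v0) N3.N3=(alive,v0) | N1.N0=(alive,v0) N1.N1=(alive,v0) N1.N2=(alive,v0) N1.N3=(alive,v0)
Op 4: gossip N3<->N1 -> N3.N0=(alive,v0) N3.N1=(alive,v0) N3.N2=(alive,v0) N3.N3=(alive,v0) | N1.N0=(alive,v0) N1.N1=(alive,v0) N1.N2=(alive,v0) N1.N3=(alive,v0)
Op 5: gossip N3<->N2 -> N3.N0=(alive,v0) N3.N1=(alive,v0) N3.N2=(alive,v0) N3.N3=(alive,v0) | N2.N0=(alive,v0) N2.N1=(alive,v0) N2.N2=(alive,v0) N2.N3=(alive,v0)
Op 6: gossip N3<->N2 -> N3.N0=(alive,v0) N3.N1=(alive,v0) N3.N2=(alive,v0) N3.N3=(alive,v0) | N2.N0=(alive,v0) N2.N1=(alive,v0) N2.N2=(alive,v0) N2.N3=(alive,v0)
Op 7: N2 marks N2=alive -> (alive,v1)
Op 8: N3 marks N1=alive -> (alive,v1)
Op 9: gossip N1<->N2 -> N1.N0=(alive,v0) N1.N1=(alive,v0) N1.N2=(alive,v1) N1.N3=(alive,v0) | N2.N0=(alive,v0) N2.N1=(alive,v0) N2.N2=(alive,v1) N2.N3=(alive,v0)
Op 10: gossip N0<->N1 -> N0.N0=(alive,v0) N0.N1=(alive,v0) N0.N2=(alive,v1) N0.N3=(alive,v0) | N1.N0=(alive,v0) N1.N1=(alive,v0) N1.N2=(alive,v1) N1.N3=(alive,v0)
Op 11: gossip N1<->N3 -> N1.N0=(alive,v0) N1.N1=(alive,v1) N1.N2=(alive,v1) N1.N3=(alive,v0) | N3.N0=(alive,v0) N3.N1=(alive,v1) N3.N2=(alive,v1) N3.N3=(alive,v0)
Op 12: gossip N1<->N0 -> N1.N0=(alive,v0) N1.N1=(alive,v1) N1.N2=(alive,v1) N1.N3=(alive,v0) | N0.N0=(alive,v0) N0.N1=(alive,v1) N0.N2=(alive,v1) N0.N3=(alive,v0)

Answer: N0=alive,0 N1=alive,0 N2=alive,1 N3=alive,0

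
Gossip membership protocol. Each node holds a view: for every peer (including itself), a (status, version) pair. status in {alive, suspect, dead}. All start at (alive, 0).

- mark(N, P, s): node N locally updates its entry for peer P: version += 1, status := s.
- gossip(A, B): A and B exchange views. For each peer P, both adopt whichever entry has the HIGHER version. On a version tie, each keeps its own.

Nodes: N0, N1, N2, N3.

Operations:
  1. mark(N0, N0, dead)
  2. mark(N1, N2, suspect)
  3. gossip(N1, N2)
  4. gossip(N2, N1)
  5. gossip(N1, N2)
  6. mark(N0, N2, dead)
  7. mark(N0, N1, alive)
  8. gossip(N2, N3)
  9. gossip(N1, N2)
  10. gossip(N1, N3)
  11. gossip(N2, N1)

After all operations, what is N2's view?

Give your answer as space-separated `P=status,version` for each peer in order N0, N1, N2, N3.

Answer: N0=alive,0 N1=alive,0 N2=suspect,1 N3=alive,0

Derivation:
Op 1: N0 marks N0=dead -> (dead,v1)
Op 2: N1 marks N2=suspect -> (suspect,v1)
Op 3: gossip N1<->N2 -> N1.N0=(alive,v0) N1.N1=(alive,v0) N1.N2=(suspect,v1) N1.N3=(alive,v0) | N2.N0=(alive,v0) N2.N1=(alive,v0) N2.N2=(suspect,v1) N2.N3=(alive,v0)
Op 4: gossip N2<->N1 -> N2.N0=(alive,v0) N2.N1=(alive,v0) N2.N2=(suspect,v1) N2.N3=(alive,v0) | N1.N0=(alive,v0) N1.N1=(alive,v0) N1.N2=(suspect,v1) N1.N3=(alive,v0)
Op 5: gossip N1<->N2 -> N1.N0=(alive,v0) N1.N1=(alive,v0) N1.N2=(suspect,v1) N1.N3=(alive,v0) | N2.N0=(alive,v0) N2.N1=(alive,v0) N2.N2=(suspect,v1) N2.N3=(alive,v0)
Op 6: N0 marks N2=dead -> (dead,v1)
Op 7: N0 marks N1=alive -> (alive,v1)
Op 8: gossip N2<->N3 -> N2.N0=(alive,v0) N2.N1=(alive,v0) N2.N2=(suspect,v1) N2.N3=(alive,v0) | N3.N0=(alive,v0) N3.N1=(alive,v0) N3.N2=(suspect,v1) N3.N3=(alive,v0)
Op 9: gossip N1<->N2 -> N1.N0=(alive,v0) N1.N1=(alive,v0) N1.N2=(suspect,v1) N1.N3=(alive,v0) | N2.N0=(alive,v0) N2.N1=(alive,v0) N2.N2=(suspect,v1) N2.N3=(alive,v0)
Op 10: gossip N1<->N3 -> N1.N0=(alive,v0) N1.N1=(alive,v0) N1.N2=(suspect,v1) N1.N3=(alive,v0) | N3.N0=(alive,v0) N3.N1=(alive,v0) N3.N2=(suspect,v1) N3.N3=(alive,v0)
Op 11: gossip N2<->N1 -> N2.N0=(alive,v0) N2.N1=(alive,v0) N2.N2=(suspect,v1) N2.N3=(alive,v0) | N1.N0=(alive,v0) N1.N1=(alive,v0) N1.N2=(suspect,v1) N1.N3=(alive,v0)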